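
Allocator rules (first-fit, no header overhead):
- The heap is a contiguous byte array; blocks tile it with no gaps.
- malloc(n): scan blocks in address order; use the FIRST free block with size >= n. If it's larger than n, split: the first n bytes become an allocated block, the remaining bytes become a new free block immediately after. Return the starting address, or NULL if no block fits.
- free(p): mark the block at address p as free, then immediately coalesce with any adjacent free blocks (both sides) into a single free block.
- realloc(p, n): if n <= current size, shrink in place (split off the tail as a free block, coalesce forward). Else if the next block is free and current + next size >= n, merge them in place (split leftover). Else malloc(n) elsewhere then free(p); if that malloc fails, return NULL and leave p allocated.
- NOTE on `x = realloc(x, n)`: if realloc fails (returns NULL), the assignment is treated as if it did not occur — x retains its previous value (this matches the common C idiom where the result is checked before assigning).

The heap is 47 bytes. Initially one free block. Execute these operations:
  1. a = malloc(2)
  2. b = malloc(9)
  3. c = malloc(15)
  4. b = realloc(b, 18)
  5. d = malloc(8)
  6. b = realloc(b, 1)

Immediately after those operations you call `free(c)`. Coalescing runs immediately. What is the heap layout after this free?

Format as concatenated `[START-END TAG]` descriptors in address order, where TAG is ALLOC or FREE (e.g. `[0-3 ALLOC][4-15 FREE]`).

Answer: [0-1 ALLOC][2-9 ALLOC][10-25 FREE][26-26 ALLOC][27-46 FREE]

Derivation:
Op 1: a = malloc(2) -> a = 0; heap: [0-1 ALLOC][2-46 FREE]
Op 2: b = malloc(9) -> b = 2; heap: [0-1 ALLOC][2-10 ALLOC][11-46 FREE]
Op 3: c = malloc(15) -> c = 11; heap: [0-1 ALLOC][2-10 ALLOC][11-25 ALLOC][26-46 FREE]
Op 4: b = realloc(b, 18) -> b = 26; heap: [0-1 ALLOC][2-10 FREE][11-25 ALLOC][26-43 ALLOC][44-46 FREE]
Op 5: d = malloc(8) -> d = 2; heap: [0-1 ALLOC][2-9 ALLOC][10-10 FREE][11-25 ALLOC][26-43 ALLOC][44-46 FREE]
Op 6: b = realloc(b, 1) -> b = 26; heap: [0-1 ALLOC][2-9 ALLOC][10-10 FREE][11-25 ALLOC][26-26 ALLOC][27-46 FREE]
free(c): c = 11 -> block [11-25 ALLOC]; mark free, coalesce with adjacent free neighbors -> [0-1 ALLOC][2-9 ALLOC][10-25 FREE][26-26 ALLOC][27-46 FREE]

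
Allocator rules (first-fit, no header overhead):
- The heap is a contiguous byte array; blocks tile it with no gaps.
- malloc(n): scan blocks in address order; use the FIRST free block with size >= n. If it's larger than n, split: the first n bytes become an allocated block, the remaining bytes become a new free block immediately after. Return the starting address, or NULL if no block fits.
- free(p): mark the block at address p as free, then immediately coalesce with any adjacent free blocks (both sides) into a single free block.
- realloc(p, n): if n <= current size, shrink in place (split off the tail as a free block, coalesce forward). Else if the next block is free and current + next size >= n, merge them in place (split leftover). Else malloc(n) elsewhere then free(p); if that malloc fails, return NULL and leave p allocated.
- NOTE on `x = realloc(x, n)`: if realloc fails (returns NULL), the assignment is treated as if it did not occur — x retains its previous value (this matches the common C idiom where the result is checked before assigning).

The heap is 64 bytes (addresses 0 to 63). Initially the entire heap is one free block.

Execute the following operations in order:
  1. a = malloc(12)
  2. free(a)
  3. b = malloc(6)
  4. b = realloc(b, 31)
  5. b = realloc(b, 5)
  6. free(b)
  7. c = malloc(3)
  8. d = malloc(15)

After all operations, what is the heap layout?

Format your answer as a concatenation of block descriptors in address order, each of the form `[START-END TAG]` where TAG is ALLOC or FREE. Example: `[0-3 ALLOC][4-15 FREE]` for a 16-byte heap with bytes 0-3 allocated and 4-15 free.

Op 1: a = malloc(12) -> a = 0; heap: [0-11 ALLOC][12-63 FREE]
Op 2: free(a) -> (freed a); heap: [0-63 FREE]
Op 3: b = malloc(6) -> b = 0; heap: [0-5 ALLOC][6-63 FREE]
Op 4: b = realloc(b, 31) -> b = 0; heap: [0-30 ALLOC][31-63 FREE]
Op 5: b = realloc(b, 5) -> b = 0; heap: [0-4 ALLOC][5-63 FREE]
Op 6: free(b) -> (freed b); heap: [0-63 FREE]
Op 7: c = malloc(3) -> c = 0; heap: [0-2 ALLOC][3-63 FREE]
Op 8: d = malloc(15) -> d = 3; heap: [0-2 ALLOC][3-17 ALLOC][18-63 FREE]

Answer: [0-2 ALLOC][3-17 ALLOC][18-63 FREE]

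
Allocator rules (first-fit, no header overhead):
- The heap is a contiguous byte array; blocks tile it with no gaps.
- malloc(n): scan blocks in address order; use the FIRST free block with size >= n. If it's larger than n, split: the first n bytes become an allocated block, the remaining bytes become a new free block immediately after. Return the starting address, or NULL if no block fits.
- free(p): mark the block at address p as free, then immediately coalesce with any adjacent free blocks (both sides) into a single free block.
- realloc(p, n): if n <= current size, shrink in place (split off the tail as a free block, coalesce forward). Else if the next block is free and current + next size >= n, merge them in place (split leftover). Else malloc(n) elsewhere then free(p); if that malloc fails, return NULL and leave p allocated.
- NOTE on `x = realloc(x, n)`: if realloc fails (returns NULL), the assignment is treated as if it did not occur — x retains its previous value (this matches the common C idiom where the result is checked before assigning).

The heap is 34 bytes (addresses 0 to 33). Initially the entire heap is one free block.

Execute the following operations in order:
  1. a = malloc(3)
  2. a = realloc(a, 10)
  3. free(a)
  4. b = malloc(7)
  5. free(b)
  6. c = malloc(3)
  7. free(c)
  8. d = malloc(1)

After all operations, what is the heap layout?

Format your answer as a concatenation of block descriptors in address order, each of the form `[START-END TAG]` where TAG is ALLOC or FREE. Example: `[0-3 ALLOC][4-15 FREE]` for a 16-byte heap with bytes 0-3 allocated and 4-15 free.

Answer: [0-0 ALLOC][1-33 FREE]

Derivation:
Op 1: a = malloc(3) -> a = 0; heap: [0-2 ALLOC][3-33 FREE]
Op 2: a = realloc(a, 10) -> a = 0; heap: [0-9 ALLOC][10-33 FREE]
Op 3: free(a) -> (freed a); heap: [0-33 FREE]
Op 4: b = malloc(7) -> b = 0; heap: [0-6 ALLOC][7-33 FREE]
Op 5: free(b) -> (freed b); heap: [0-33 FREE]
Op 6: c = malloc(3) -> c = 0; heap: [0-2 ALLOC][3-33 FREE]
Op 7: free(c) -> (freed c); heap: [0-33 FREE]
Op 8: d = malloc(1) -> d = 0; heap: [0-0 ALLOC][1-33 FREE]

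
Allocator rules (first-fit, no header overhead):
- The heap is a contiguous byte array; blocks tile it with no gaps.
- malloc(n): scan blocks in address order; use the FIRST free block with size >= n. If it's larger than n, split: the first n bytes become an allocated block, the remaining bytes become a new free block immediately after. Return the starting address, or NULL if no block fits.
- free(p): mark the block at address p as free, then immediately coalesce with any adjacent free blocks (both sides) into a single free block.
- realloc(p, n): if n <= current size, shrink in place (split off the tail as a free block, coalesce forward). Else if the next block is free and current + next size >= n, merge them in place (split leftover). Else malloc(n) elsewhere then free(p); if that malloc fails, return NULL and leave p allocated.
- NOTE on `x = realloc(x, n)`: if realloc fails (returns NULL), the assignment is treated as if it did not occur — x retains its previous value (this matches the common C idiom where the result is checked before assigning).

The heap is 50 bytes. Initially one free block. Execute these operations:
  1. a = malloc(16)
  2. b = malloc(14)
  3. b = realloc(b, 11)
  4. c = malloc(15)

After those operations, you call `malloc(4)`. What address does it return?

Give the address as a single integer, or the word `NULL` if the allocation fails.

Op 1: a = malloc(16) -> a = 0; heap: [0-15 ALLOC][16-49 FREE]
Op 2: b = malloc(14) -> b = 16; heap: [0-15 ALLOC][16-29 ALLOC][30-49 FREE]
Op 3: b = realloc(b, 11) -> b = 16; heap: [0-15 ALLOC][16-26 ALLOC][27-49 FREE]
Op 4: c = malloc(15) -> c = 27; heap: [0-15 ALLOC][16-26 ALLOC][27-41 ALLOC][42-49 FREE]
malloc(4): first-fit scan over [0-15 ALLOC][16-26 ALLOC][27-41 ALLOC][42-49 FREE] -> 42

Answer: 42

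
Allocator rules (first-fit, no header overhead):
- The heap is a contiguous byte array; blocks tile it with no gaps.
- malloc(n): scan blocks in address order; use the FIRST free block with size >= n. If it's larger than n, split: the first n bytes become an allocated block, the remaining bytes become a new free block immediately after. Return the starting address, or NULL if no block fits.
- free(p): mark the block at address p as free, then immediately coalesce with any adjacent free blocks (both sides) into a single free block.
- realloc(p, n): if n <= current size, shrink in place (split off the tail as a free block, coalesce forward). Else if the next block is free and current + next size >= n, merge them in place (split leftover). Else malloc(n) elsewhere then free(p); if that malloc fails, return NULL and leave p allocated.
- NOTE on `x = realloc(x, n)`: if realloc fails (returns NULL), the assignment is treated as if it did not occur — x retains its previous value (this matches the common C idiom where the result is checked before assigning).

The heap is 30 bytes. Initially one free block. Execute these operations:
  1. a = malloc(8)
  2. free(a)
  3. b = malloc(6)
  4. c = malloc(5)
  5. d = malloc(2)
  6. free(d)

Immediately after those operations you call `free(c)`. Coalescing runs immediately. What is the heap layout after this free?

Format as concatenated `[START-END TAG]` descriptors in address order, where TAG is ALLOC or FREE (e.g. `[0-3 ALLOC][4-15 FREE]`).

Op 1: a = malloc(8) -> a = 0; heap: [0-7 ALLOC][8-29 FREE]
Op 2: free(a) -> (freed a); heap: [0-29 FREE]
Op 3: b = malloc(6) -> b = 0; heap: [0-5 ALLOC][6-29 FREE]
Op 4: c = malloc(5) -> c = 6; heap: [0-5 ALLOC][6-10 ALLOC][11-29 FREE]
Op 5: d = malloc(2) -> d = 11; heap: [0-5 ALLOC][6-10 ALLOC][11-12 ALLOC][13-29 FREE]
Op 6: free(d) -> (freed d); heap: [0-5 ALLOC][6-10 ALLOC][11-29 FREE]
free(c): c = 6 -> block [6-10 ALLOC]; mark free, coalesce with adjacent free neighbors -> [0-5 ALLOC][6-29 FREE]

Answer: [0-5 ALLOC][6-29 FREE]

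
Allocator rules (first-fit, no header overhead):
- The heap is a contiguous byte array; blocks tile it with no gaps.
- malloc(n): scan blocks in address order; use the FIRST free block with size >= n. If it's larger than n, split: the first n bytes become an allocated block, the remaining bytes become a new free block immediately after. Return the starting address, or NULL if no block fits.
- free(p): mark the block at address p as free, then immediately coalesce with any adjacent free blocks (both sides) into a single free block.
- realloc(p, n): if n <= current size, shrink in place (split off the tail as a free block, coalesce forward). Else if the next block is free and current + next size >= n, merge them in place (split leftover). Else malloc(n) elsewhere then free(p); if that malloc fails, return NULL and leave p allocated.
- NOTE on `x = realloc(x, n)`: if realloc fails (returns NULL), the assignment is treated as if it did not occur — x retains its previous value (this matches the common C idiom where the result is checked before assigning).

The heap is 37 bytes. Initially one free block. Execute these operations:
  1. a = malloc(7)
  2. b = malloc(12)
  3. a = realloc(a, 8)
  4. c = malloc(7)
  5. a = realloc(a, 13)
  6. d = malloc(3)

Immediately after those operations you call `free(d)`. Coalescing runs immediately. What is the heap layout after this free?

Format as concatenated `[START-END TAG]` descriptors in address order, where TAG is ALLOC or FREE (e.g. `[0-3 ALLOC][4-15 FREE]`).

Op 1: a = malloc(7) -> a = 0; heap: [0-6 ALLOC][7-36 FREE]
Op 2: b = malloc(12) -> b = 7; heap: [0-6 ALLOC][7-18 ALLOC][19-36 FREE]
Op 3: a = realloc(a, 8) -> a = 19; heap: [0-6 FREE][7-18 ALLOC][19-26 ALLOC][27-36 FREE]
Op 4: c = malloc(7) -> c = 0; heap: [0-6 ALLOC][7-18 ALLOC][19-26 ALLOC][27-36 FREE]
Op 5: a = realloc(a, 13) -> a = 19; heap: [0-6 ALLOC][7-18 ALLOC][19-31 ALLOC][32-36 FREE]
Op 6: d = malloc(3) -> d = 32; heap: [0-6 ALLOC][7-18 ALLOC][19-31 ALLOC][32-34 ALLOC][35-36 FREE]
free(d): d = 32 -> block [32-34 ALLOC]; mark free, coalesce with adjacent free neighbors -> [0-6 ALLOC][7-18 ALLOC][19-31 ALLOC][32-36 FREE]

Answer: [0-6 ALLOC][7-18 ALLOC][19-31 ALLOC][32-36 FREE]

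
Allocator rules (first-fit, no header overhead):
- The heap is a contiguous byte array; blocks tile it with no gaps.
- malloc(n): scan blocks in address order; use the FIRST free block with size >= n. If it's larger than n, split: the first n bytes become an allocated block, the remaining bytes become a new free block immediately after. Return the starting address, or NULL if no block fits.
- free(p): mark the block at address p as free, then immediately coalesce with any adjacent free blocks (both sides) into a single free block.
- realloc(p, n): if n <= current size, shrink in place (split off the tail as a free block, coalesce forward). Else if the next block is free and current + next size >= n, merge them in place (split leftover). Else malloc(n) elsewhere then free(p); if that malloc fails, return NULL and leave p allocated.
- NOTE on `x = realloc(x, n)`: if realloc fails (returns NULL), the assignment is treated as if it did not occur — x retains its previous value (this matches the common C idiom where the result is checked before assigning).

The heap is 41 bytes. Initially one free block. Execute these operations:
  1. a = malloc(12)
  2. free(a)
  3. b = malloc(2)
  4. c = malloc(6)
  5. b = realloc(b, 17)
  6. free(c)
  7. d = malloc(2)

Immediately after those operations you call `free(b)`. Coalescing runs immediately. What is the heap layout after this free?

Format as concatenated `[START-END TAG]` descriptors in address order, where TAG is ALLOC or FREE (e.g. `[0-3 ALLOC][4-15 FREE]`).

Op 1: a = malloc(12) -> a = 0; heap: [0-11 ALLOC][12-40 FREE]
Op 2: free(a) -> (freed a); heap: [0-40 FREE]
Op 3: b = malloc(2) -> b = 0; heap: [0-1 ALLOC][2-40 FREE]
Op 4: c = malloc(6) -> c = 2; heap: [0-1 ALLOC][2-7 ALLOC][8-40 FREE]
Op 5: b = realloc(b, 17) -> b = 8; heap: [0-1 FREE][2-7 ALLOC][8-24 ALLOC][25-40 FREE]
Op 6: free(c) -> (freed c); heap: [0-7 FREE][8-24 ALLOC][25-40 FREE]
Op 7: d = malloc(2) -> d = 0; heap: [0-1 ALLOC][2-7 FREE][8-24 ALLOC][25-40 FREE]
free(b): b = 8 -> block [8-24 ALLOC]; mark free, coalesce with adjacent free neighbors -> [0-1 ALLOC][2-40 FREE]

Answer: [0-1 ALLOC][2-40 FREE]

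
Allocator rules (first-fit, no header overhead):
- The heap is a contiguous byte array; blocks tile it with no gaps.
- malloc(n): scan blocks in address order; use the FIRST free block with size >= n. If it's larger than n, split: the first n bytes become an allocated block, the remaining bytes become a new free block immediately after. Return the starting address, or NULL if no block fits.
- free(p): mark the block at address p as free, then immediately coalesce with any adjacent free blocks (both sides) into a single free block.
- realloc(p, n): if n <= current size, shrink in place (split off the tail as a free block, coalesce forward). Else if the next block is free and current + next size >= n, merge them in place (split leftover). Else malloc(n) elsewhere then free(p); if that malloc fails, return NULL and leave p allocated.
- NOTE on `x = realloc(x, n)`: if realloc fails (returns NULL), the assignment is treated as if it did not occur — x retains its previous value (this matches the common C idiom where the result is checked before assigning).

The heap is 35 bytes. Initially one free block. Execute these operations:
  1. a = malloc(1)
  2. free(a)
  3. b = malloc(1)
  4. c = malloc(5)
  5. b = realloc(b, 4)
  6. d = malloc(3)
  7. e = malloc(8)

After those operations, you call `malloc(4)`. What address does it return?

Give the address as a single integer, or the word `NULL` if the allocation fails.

Op 1: a = malloc(1) -> a = 0; heap: [0-0 ALLOC][1-34 FREE]
Op 2: free(a) -> (freed a); heap: [0-34 FREE]
Op 3: b = malloc(1) -> b = 0; heap: [0-0 ALLOC][1-34 FREE]
Op 4: c = malloc(5) -> c = 1; heap: [0-0 ALLOC][1-5 ALLOC][6-34 FREE]
Op 5: b = realloc(b, 4) -> b = 6; heap: [0-0 FREE][1-5 ALLOC][6-9 ALLOC][10-34 FREE]
Op 6: d = malloc(3) -> d = 10; heap: [0-0 FREE][1-5 ALLOC][6-9 ALLOC][10-12 ALLOC][13-34 FREE]
Op 7: e = malloc(8) -> e = 13; heap: [0-0 FREE][1-5 ALLOC][6-9 ALLOC][10-12 ALLOC][13-20 ALLOC][21-34 FREE]
malloc(4): first-fit scan over [0-0 FREE][1-5 ALLOC][6-9 ALLOC][10-12 ALLOC][13-20 ALLOC][21-34 FREE] -> 21

Answer: 21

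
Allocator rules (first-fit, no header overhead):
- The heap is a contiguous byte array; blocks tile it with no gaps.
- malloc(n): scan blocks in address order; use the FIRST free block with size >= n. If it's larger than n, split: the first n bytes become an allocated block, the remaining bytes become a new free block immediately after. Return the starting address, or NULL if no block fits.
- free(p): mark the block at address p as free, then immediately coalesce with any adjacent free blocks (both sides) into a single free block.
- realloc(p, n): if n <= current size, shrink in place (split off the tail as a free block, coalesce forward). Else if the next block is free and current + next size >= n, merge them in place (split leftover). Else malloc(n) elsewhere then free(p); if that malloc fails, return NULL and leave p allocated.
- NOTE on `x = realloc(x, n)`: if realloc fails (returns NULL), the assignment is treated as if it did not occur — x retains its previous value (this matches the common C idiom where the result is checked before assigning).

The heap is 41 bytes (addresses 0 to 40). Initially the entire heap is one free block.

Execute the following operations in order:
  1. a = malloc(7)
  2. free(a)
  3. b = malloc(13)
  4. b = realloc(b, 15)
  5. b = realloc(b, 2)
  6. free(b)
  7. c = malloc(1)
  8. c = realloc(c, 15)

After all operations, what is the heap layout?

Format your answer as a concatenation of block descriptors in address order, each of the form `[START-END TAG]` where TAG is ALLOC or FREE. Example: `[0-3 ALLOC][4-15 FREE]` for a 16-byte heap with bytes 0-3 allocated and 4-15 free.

Op 1: a = malloc(7) -> a = 0; heap: [0-6 ALLOC][7-40 FREE]
Op 2: free(a) -> (freed a); heap: [0-40 FREE]
Op 3: b = malloc(13) -> b = 0; heap: [0-12 ALLOC][13-40 FREE]
Op 4: b = realloc(b, 15) -> b = 0; heap: [0-14 ALLOC][15-40 FREE]
Op 5: b = realloc(b, 2) -> b = 0; heap: [0-1 ALLOC][2-40 FREE]
Op 6: free(b) -> (freed b); heap: [0-40 FREE]
Op 7: c = malloc(1) -> c = 0; heap: [0-0 ALLOC][1-40 FREE]
Op 8: c = realloc(c, 15) -> c = 0; heap: [0-14 ALLOC][15-40 FREE]

Answer: [0-14 ALLOC][15-40 FREE]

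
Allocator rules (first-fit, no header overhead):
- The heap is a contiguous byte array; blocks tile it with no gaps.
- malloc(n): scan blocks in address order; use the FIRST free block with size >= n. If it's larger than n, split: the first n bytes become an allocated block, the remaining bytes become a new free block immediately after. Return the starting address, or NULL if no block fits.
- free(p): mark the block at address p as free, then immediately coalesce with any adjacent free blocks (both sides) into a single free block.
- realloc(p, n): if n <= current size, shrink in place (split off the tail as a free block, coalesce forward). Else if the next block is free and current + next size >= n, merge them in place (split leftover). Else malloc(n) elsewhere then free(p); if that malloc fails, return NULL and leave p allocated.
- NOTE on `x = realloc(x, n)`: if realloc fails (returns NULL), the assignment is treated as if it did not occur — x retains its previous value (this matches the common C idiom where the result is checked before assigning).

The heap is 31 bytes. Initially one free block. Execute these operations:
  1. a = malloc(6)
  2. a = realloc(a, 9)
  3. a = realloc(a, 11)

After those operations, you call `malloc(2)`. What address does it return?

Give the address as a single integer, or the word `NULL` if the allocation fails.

Op 1: a = malloc(6) -> a = 0; heap: [0-5 ALLOC][6-30 FREE]
Op 2: a = realloc(a, 9) -> a = 0; heap: [0-8 ALLOC][9-30 FREE]
Op 3: a = realloc(a, 11) -> a = 0; heap: [0-10 ALLOC][11-30 FREE]
malloc(2): first-fit scan over [0-10 ALLOC][11-30 FREE] -> 11

Answer: 11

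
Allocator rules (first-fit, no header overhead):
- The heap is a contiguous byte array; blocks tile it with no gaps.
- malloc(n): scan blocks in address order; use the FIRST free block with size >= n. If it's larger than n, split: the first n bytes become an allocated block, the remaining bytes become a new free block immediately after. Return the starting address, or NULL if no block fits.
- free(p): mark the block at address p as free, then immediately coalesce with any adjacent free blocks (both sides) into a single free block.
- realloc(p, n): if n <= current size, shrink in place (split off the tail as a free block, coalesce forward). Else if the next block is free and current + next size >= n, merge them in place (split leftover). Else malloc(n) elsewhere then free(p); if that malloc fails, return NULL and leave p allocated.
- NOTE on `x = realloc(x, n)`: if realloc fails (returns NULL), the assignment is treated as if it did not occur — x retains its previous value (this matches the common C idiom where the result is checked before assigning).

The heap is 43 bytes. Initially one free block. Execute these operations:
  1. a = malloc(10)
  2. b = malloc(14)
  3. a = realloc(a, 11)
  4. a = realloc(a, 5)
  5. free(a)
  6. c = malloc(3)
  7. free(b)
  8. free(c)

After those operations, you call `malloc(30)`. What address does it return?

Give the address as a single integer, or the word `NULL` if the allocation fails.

Op 1: a = malloc(10) -> a = 0; heap: [0-9 ALLOC][10-42 FREE]
Op 2: b = malloc(14) -> b = 10; heap: [0-9 ALLOC][10-23 ALLOC][24-42 FREE]
Op 3: a = realloc(a, 11) -> a = 24; heap: [0-9 FREE][10-23 ALLOC][24-34 ALLOC][35-42 FREE]
Op 4: a = realloc(a, 5) -> a = 24; heap: [0-9 FREE][10-23 ALLOC][24-28 ALLOC][29-42 FREE]
Op 5: free(a) -> (freed a); heap: [0-9 FREE][10-23 ALLOC][24-42 FREE]
Op 6: c = malloc(3) -> c = 0; heap: [0-2 ALLOC][3-9 FREE][10-23 ALLOC][24-42 FREE]
Op 7: free(b) -> (freed b); heap: [0-2 ALLOC][3-42 FREE]
Op 8: free(c) -> (freed c); heap: [0-42 FREE]
malloc(30): first-fit scan over [0-42 FREE] -> 0

Answer: 0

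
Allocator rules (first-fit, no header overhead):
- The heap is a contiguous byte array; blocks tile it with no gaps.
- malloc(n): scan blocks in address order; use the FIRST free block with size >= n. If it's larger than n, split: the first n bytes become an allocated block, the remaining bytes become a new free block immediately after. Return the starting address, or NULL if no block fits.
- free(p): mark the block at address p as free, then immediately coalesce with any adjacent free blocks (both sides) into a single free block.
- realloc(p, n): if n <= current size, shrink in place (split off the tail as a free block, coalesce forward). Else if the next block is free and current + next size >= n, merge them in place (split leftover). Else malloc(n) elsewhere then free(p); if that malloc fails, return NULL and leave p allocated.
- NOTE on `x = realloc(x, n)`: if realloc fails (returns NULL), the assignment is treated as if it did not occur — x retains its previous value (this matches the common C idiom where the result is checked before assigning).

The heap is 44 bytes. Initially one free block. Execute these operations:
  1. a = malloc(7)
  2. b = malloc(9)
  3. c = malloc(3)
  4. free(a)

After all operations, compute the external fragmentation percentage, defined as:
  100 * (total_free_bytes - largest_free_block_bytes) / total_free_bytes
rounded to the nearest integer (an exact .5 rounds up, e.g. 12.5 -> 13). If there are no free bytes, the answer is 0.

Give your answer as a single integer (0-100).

Answer: 22

Derivation:
Op 1: a = malloc(7) -> a = 0; heap: [0-6 ALLOC][7-43 FREE]
Op 2: b = malloc(9) -> b = 7; heap: [0-6 ALLOC][7-15 ALLOC][16-43 FREE]
Op 3: c = malloc(3) -> c = 16; heap: [0-6 ALLOC][7-15 ALLOC][16-18 ALLOC][19-43 FREE]
Op 4: free(a) -> (freed a); heap: [0-6 FREE][7-15 ALLOC][16-18 ALLOC][19-43 FREE]
Free blocks: [7 25] total_free=32 largest=25 -> 100*(32-25)/32 = 700/32 = 21.875 -> rounds to 22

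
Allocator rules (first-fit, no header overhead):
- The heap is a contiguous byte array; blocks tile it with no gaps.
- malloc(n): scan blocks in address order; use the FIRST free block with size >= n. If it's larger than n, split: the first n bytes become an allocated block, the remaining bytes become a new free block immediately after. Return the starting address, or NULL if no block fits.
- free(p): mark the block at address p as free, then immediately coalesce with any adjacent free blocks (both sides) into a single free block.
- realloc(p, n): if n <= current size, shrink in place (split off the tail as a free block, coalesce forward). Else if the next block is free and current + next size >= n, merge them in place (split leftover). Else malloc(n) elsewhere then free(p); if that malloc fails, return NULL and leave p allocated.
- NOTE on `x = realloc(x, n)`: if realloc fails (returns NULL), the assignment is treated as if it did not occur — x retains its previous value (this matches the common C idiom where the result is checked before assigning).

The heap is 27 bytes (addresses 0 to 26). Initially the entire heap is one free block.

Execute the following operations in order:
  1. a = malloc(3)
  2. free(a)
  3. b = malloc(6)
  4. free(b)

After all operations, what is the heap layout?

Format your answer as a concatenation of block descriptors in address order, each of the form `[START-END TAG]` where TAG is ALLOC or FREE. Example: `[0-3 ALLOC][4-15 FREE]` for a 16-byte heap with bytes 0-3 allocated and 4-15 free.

Answer: [0-26 FREE]

Derivation:
Op 1: a = malloc(3) -> a = 0; heap: [0-2 ALLOC][3-26 FREE]
Op 2: free(a) -> (freed a); heap: [0-26 FREE]
Op 3: b = malloc(6) -> b = 0; heap: [0-5 ALLOC][6-26 FREE]
Op 4: free(b) -> (freed b); heap: [0-26 FREE]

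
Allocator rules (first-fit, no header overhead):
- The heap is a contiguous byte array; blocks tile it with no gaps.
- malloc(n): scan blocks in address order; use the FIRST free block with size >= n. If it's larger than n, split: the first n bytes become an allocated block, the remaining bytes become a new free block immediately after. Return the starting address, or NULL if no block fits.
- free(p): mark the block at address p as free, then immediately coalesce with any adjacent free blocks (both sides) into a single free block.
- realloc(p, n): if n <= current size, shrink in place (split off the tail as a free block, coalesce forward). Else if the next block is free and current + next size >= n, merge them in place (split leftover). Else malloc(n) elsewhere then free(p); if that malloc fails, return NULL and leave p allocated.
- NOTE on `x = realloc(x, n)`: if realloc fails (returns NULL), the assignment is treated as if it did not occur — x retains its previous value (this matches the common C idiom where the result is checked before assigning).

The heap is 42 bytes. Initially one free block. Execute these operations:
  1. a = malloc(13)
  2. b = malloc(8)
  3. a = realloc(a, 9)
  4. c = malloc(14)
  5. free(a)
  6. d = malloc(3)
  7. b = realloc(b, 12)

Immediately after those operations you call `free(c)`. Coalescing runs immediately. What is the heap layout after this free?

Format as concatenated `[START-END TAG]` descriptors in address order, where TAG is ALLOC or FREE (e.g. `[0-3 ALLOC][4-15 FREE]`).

Answer: [0-2 ALLOC][3-12 FREE][13-20 ALLOC][21-41 FREE]

Derivation:
Op 1: a = malloc(13) -> a = 0; heap: [0-12 ALLOC][13-41 FREE]
Op 2: b = malloc(8) -> b = 13; heap: [0-12 ALLOC][13-20 ALLOC][21-41 FREE]
Op 3: a = realloc(a, 9) -> a = 0; heap: [0-8 ALLOC][9-12 FREE][13-20 ALLOC][21-41 FREE]
Op 4: c = malloc(14) -> c = 21; heap: [0-8 ALLOC][9-12 FREE][13-20 ALLOC][21-34 ALLOC][35-41 FREE]
Op 5: free(a) -> (freed a); heap: [0-12 FREE][13-20 ALLOC][21-34 ALLOC][35-41 FREE]
Op 6: d = malloc(3) -> d = 0; heap: [0-2 ALLOC][3-12 FREE][13-20 ALLOC][21-34 ALLOC][35-41 FREE]
Op 7: b = realloc(b, 12) -> NULL (b unchanged); heap: [0-2 ALLOC][3-12 FREE][13-20 ALLOC][21-34 ALLOC][35-41 FREE]
free(c): c = 21 -> block [21-34 ALLOC]; mark free, coalesce with adjacent free neighbors -> [0-2 ALLOC][3-12 FREE][13-20 ALLOC][21-41 FREE]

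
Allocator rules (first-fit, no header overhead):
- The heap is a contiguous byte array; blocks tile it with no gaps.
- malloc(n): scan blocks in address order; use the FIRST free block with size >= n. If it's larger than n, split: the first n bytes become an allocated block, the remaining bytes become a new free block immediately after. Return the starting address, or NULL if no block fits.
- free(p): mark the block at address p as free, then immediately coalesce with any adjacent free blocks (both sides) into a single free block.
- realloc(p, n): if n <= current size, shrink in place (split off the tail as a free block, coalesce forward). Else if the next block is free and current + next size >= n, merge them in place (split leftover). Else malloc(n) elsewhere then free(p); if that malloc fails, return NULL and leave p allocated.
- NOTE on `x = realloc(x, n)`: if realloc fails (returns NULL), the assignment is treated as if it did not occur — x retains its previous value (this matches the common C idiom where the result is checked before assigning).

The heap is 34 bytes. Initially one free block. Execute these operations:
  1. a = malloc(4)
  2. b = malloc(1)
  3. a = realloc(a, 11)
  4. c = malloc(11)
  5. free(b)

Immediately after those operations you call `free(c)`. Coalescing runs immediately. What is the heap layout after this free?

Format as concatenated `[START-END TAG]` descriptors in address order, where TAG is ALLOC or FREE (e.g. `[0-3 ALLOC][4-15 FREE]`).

Op 1: a = malloc(4) -> a = 0; heap: [0-3 ALLOC][4-33 FREE]
Op 2: b = malloc(1) -> b = 4; heap: [0-3 ALLOC][4-4 ALLOC][5-33 FREE]
Op 3: a = realloc(a, 11) -> a = 5; heap: [0-3 FREE][4-4 ALLOC][5-15 ALLOC][16-33 FREE]
Op 4: c = malloc(11) -> c = 16; heap: [0-3 FREE][4-4 ALLOC][5-15 ALLOC][16-26 ALLOC][27-33 FREE]
Op 5: free(b) -> (freed b); heap: [0-4 FREE][5-15 ALLOC][16-26 ALLOC][27-33 FREE]
free(c): c = 16 -> block [16-26 ALLOC]; mark free, coalesce with adjacent free neighbors -> [0-4 FREE][5-15 ALLOC][16-33 FREE]

Answer: [0-4 FREE][5-15 ALLOC][16-33 FREE]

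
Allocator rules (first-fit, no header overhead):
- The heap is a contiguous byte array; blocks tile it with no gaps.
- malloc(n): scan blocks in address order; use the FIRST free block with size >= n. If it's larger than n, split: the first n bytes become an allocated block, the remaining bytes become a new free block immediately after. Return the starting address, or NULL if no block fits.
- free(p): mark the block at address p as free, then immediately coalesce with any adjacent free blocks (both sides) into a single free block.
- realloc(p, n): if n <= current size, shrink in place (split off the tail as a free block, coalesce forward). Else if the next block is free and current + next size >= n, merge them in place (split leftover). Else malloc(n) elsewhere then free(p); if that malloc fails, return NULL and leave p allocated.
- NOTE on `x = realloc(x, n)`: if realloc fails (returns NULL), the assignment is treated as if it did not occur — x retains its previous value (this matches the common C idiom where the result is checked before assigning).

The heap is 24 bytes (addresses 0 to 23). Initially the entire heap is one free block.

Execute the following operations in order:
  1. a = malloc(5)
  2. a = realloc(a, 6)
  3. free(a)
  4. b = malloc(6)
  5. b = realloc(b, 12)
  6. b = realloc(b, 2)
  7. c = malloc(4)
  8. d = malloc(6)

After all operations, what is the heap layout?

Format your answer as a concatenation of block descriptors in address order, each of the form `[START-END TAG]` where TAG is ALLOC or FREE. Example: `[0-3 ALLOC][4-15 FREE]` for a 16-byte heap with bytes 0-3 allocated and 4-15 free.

Answer: [0-1 ALLOC][2-5 ALLOC][6-11 ALLOC][12-23 FREE]

Derivation:
Op 1: a = malloc(5) -> a = 0; heap: [0-4 ALLOC][5-23 FREE]
Op 2: a = realloc(a, 6) -> a = 0; heap: [0-5 ALLOC][6-23 FREE]
Op 3: free(a) -> (freed a); heap: [0-23 FREE]
Op 4: b = malloc(6) -> b = 0; heap: [0-5 ALLOC][6-23 FREE]
Op 5: b = realloc(b, 12) -> b = 0; heap: [0-11 ALLOC][12-23 FREE]
Op 6: b = realloc(b, 2) -> b = 0; heap: [0-1 ALLOC][2-23 FREE]
Op 7: c = malloc(4) -> c = 2; heap: [0-1 ALLOC][2-5 ALLOC][6-23 FREE]
Op 8: d = malloc(6) -> d = 6; heap: [0-1 ALLOC][2-5 ALLOC][6-11 ALLOC][12-23 FREE]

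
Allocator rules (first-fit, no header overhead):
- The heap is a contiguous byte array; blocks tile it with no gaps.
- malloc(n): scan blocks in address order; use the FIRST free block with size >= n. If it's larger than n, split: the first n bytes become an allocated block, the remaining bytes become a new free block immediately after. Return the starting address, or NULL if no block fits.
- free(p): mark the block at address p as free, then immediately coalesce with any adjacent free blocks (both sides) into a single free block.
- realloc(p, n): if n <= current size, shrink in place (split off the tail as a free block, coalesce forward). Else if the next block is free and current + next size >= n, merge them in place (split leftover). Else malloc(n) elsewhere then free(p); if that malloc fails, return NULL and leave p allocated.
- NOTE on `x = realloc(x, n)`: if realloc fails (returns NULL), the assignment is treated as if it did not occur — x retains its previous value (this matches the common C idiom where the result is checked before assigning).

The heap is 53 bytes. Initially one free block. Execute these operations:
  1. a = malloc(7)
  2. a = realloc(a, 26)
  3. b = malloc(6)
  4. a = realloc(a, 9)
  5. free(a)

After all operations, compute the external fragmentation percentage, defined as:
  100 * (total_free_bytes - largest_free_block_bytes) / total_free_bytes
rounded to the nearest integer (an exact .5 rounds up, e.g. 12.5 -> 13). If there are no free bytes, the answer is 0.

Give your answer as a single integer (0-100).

Op 1: a = malloc(7) -> a = 0; heap: [0-6 ALLOC][7-52 FREE]
Op 2: a = realloc(a, 26) -> a = 0; heap: [0-25 ALLOC][26-52 FREE]
Op 3: b = malloc(6) -> b = 26; heap: [0-25 ALLOC][26-31 ALLOC][32-52 FREE]
Op 4: a = realloc(a, 9) -> a = 0; heap: [0-8 ALLOC][9-25 FREE][26-31 ALLOC][32-52 FREE]
Op 5: free(a) -> (freed a); heap: [0-25 FREE][26-31 ALLOC][32-52 FREE]
Free blocks: [26 21] total_free=47 largest=26 -> 100*(47-26)/47 = 2100/47 ≈ 44.681 -> rounds to 45

Answer: 45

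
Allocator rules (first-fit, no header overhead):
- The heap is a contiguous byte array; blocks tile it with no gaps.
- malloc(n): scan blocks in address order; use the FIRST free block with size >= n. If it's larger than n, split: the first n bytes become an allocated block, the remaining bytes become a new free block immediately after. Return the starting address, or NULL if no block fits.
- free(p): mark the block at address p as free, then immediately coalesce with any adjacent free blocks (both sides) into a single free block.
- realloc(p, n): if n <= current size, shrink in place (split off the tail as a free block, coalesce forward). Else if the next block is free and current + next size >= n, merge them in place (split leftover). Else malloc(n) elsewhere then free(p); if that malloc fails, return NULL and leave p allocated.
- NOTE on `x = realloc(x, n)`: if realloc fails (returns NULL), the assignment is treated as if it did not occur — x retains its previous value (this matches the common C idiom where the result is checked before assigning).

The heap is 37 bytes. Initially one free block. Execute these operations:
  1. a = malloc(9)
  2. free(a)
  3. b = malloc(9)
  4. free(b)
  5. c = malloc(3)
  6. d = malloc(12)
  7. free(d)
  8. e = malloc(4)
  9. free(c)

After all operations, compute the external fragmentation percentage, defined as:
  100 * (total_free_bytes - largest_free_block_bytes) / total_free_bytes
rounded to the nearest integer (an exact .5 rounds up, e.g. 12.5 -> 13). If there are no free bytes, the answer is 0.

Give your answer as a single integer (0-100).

Answer: 9

Derivation:
Op 1: a = malloc(9) -> a = 0; heap: [0-8 ALLOC][9-36 FREE]
Op 2: free(a) -> (freed a); heap: [0-36 FREE]
Op 3: b = malloc(9) -> b = 0; heap: [0-8 ALLOC][9-36 FREE]
Op 4: free(b) -> (freed b); heap: [0-36 FREE]
Op 5: c = malloc(3) -> c = 0; heap: [0-2 ALLOC][3-36 FREE]
Op 6: d = malloc(12) -> d = 3; heap: [0-2 ALLOC][3-14 ALLOC][15-36 FREE]
Op 7: free(d) -> (freed d); heap: [0-2 ALLOC][3-36 FREE]
Op 8: e = malloc(4) -> e = 3; heap: [0-2 ALLOC][3-6 ALLOC][7-36 FREE]
Op 9: free(c) -> (freed c); heap: [0-2 FREE][3-6 ALLOC][7-36 FREE]
Free blocks: [3 30] total_free=33 largest=30 -> 100*(33-30)/33 = 300/33 ≈ 9.091 -> rounds to 9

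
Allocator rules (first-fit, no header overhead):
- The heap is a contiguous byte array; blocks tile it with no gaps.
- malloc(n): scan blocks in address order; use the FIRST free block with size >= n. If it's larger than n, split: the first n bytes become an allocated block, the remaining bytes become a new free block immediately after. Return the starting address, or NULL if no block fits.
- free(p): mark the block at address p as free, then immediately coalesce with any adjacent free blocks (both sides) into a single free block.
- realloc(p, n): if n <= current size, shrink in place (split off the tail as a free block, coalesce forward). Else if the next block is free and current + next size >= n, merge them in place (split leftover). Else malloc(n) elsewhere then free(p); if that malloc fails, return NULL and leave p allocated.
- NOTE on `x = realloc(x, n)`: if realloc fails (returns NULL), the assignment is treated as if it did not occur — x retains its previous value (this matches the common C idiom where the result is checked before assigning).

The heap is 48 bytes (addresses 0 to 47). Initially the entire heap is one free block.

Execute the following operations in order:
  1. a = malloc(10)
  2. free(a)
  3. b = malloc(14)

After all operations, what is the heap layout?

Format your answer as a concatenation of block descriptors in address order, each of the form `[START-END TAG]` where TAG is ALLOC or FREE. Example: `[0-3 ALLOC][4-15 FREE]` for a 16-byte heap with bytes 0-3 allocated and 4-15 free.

Answer: [0-13 ALLOC][14-47 FREE]

Derivation:
Op 1: a = malloc(10) -> a = 0; heap: [0-9 ALLOC][10-47 FREE]
Op 2: free(a) -> (freed a); heap: [0-47 FREE]
Op 3: b = malloc(14) -> b = 0; heap: [0-13 ALLOC][14-47 FREE]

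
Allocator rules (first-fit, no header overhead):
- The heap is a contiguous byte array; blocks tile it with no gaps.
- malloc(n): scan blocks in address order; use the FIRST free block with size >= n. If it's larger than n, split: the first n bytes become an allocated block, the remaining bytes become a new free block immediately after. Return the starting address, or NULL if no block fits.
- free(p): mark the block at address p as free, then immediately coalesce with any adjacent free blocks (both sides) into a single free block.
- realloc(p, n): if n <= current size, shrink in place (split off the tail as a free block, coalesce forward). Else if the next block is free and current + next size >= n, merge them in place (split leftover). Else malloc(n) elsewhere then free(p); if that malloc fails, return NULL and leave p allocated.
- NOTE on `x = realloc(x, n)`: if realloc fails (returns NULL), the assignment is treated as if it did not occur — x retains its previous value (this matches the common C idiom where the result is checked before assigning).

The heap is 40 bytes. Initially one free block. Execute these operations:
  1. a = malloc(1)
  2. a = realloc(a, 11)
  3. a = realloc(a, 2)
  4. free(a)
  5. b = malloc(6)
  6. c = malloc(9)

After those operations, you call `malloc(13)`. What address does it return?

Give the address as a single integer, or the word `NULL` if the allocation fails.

Answer: 15

Derivation:
Op 1: a = malloc(1) -> a = 0; heap: [0-0 ALLOC][1-39 FREE]
Op 2: a = realloc(a, 11) -> a = 0; heap: [0-10 ALLOC][11-39 FREE]
Op 3: a = realloc(a, 2) -> a = 0; heap: [0-1 ALLOC][2-39 FREE]
Op 4: free(a) -> (freed a); heap: [0-39 FREE]
Op 5: b = malloc(6) -> b = 0; heap: [0-5 ALLOC][6-39 FREE]
Op 6: c = malloc(9) -> c = 6; heap: [0-5 ALLOC][6-14 ALLOC][15-39 FREE]
malloc(13): first-fit scan over [0-5 ALLOC][6-14 ALLOC][15-39 FREE] -> 15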